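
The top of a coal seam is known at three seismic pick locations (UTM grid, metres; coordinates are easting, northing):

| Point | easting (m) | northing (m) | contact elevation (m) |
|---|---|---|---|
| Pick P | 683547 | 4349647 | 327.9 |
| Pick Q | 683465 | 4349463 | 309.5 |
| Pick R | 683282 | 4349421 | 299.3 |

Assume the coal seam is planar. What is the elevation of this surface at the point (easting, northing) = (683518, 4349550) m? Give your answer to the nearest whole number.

Two edge vectors: Pick P→Pick Q = (-82, -184, -18.4), Pick P→Pick R = (-265, -226, -28.6).
Normal n = (Pick P→Pick Q) × (Pick P→Pick R) = (1104, 2530.8, -30228).
So ∂z/∂easting = −n_x/n_z = 0.03652243 and ∂z/∂northing = −n_y/n_z = 0.08372370.
Intercept c from Pick P: 327.9 − 24964.80 − 364168.54 = −388805.44.
At (683518, 4349550): z = 24963.7 + 364160.4 − 388805.44 = 318.7 m.

319 m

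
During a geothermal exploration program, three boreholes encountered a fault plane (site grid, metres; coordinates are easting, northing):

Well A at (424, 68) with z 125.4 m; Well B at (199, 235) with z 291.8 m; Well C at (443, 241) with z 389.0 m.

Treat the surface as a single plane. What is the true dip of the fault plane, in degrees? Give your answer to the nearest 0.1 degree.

56.8°

Let the plane be z = a·easting + b·northing + c.
Well B−Well A: −225a + 167b = 166.4;  Well C−Well A: 19a + 173b = 263.6.
Solving gives a = 0.36187, b = 1.48396.
Gradient magnitude |∇z| = √(a² + b²) = √(0.13095 + 2.20213) = 1.52744.
True dip = arctan(1.52744) = 56.8°, dipping toward SSW (azimuth ≈ 194°).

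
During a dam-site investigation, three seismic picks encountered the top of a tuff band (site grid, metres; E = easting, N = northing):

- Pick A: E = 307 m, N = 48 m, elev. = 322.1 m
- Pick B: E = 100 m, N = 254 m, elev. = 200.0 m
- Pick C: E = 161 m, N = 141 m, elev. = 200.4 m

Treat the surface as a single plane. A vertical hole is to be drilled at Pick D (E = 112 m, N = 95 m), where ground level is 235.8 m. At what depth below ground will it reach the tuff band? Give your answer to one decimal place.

128.8 m

Two edge vectors: Pick A→Pick B = (-207, 206, -122.1), Pick A→Pick C = (-146, 93, -121.7).
Normal n = (Pick A→Pick B) × (Pick A→Pick C) = (-13714.9, -7365.3, 10825).
So ∂z/∂E = −n_x/n_z = 1.26697 and ∂z/∂N = −n_y/n_z = 0.68040.
Intercept c from Pick A: 322.1 − 388.96 − 32.66 = −99.52.
At (112, 95): z_contact = 141.90 + 64.64 − 99.52 = 107.02 m.
Depth below ground = 235.8 − 107.02 = 128.8 m.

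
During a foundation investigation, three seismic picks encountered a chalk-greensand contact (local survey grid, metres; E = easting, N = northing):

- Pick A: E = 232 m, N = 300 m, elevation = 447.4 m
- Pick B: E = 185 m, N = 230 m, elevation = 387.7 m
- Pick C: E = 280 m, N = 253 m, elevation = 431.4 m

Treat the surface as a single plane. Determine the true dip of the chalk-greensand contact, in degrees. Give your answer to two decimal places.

35.63°

Let the plane be z = a·E + b·N + c.
Pick B−Pick A: −47a − 70b = −59.7;  Pick C−Pick A: 48a − 47b = −16.
Solving gives a = 0.30273, b = 0.64960.
Gradient magnitude |∇z| = √(a² + b²) = √(0.09165 + 0.42197) = 0.71667.
True dip = arctan(0.71667) = 35.63°, dipping toward SSW (azimuth ≈ 205°).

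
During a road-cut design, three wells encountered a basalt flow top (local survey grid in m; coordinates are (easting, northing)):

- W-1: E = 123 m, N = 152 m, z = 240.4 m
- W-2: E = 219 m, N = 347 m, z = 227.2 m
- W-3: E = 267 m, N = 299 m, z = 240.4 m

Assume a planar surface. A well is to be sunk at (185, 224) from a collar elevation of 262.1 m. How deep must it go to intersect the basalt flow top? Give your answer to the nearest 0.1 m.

Two edge vectors: W-1→W-2 = (96, 195, -13.2), W-1→W-3 = (144, 147, 0).
Normal n = (W-1→W-2) × (W-1→W-3) = (1940.4, -1900.8, -13968).
So ∂z/∂E = −n_x/n_z = 0.13892 and ∂z/∂N = −n_y/n_z = −0.13608.
Intercept c from W-1: 240.4 − 17.09 + 20.68 = 244.00.
At (185, 224): z_contact = 25.70 − 30.48 + 244.00 = 239.21 m.
Depth below ground = 262.1 − 239.21 = 22.9 m.

22.9 m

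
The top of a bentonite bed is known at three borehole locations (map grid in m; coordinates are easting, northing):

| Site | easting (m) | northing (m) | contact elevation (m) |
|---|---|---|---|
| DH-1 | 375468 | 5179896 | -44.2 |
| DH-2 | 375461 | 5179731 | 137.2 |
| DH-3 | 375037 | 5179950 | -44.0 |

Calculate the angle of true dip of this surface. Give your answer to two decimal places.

Two edge vectors: DH-1→DH-2 = (-7, -165, 181.4), DH-1→DH-3 = (-431, 54, 0.2).
Normal n = (DH-1→DH-2) × (DH-1→DH-3) = (-9828.6, -78182, -71493).
So ∂z/∂easting = −n_x/n_z = −0.13748 and ∂z/∂northing = −n_y/n_z = −1.09356.
Gradient magnitude |∇z| = √(a² + b²) = √(0.01890 + 1.19588) = 1.10217.
True dip = arctan(1.10217) = 47.78°, dipping toward N (azimuth ≈ 007°).

47.78°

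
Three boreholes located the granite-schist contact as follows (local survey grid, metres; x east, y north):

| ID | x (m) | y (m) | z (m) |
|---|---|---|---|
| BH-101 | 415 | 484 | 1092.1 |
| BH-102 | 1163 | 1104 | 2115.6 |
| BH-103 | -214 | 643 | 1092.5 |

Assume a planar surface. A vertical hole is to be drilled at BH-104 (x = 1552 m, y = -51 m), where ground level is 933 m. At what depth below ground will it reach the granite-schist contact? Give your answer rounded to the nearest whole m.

Two edge vectors: BH-101→BH-102 = (748, 620, 1023.5), BH-101→BH-103 = (-629, 159, 0.4).
Normal n = (BH-101→BH-102) × (BH-101→BH-103) = (-162488.5, -644080.7, 508912).
So ∂z/∂x = −n_x/n_z = 0.31929 and ∂z/∂y = −n_y/n_z = 1.26560.
Intercept c from BH-101: 1092.1 − 132.50 − 612.55 = 347.04.
At (1552, -51): z_contact = 495.5 − 64.5 + 347.04 = 778.0 m.
Depth below ground = 933 − 778.0 = 155 m.

155 m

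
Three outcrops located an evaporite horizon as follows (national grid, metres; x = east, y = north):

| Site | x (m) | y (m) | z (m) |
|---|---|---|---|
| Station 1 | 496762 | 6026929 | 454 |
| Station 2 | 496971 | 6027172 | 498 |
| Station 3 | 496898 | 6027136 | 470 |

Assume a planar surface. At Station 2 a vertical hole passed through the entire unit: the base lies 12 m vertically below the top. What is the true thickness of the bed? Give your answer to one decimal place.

10.4 m

Two edge vectors: Station 1→Station 2 = (209, 243, 44), Station 1→Station 3 = (136, 207, 16).
Normal n = (Station 1→Station 2) × (Station 1→Station 3) = (-5220, 2640, 10215).
So ∂z/∂x = −n_x/n_z = 0.51101 and ∂z/∂y = −n_y/n_z = −0.25844.
|∇z| = √(a²+b²) = 0.57265, so dip δ = arctan(0.57265) = 29.80°.
True thickness = vertical thickness × cos δ = 12 × cos 29.80° = 10.4 m.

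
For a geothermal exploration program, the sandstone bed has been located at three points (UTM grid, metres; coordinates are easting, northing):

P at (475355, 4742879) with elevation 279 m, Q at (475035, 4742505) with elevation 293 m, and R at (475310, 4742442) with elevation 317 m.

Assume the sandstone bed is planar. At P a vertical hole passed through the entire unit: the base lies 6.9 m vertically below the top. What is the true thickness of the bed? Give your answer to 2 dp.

Two edge vectors: P→Q = (-320, -374, 14), P→R = (-45, -437, 38).
Normal n = (P→Q) × (P→R) = (-8094, 11530, 123010).
So ∂z/∂easting = −n_x/n_z = 0.06580 and ∂z/∂northing = −n_y/n_z = −0.09373.
|∇z| = √(a²+b²) = 0.11452, so dip δ = arctan(0.11452) = 6.53°.
True thickness = vertical thickness × cos δ = 6.9 × cos 6.53° = 6.86 m.

6.86 m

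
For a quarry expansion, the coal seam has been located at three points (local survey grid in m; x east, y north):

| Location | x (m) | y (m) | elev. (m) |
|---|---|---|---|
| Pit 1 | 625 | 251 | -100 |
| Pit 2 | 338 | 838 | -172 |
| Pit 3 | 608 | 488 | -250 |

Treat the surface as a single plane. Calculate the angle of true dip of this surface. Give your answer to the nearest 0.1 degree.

54.8°

Two edge vectors: Pit 1→Pit 2 = (-287, 587, -72), Pit 1→Pit 3 = (-17, 237, -150).
Normal n = (Pit 1→Pit 2) × (Pit 1→Pit 3) = (-70986, -41826, -58040).
So ∂z/∂x = −n_x/n_z = −1.22305 and ∂z/∂y = −n_y/n_z = −0.72064.
Gradient magnitude |∇z| = √(a² + b²) = √(1.49586 + 0.51932) = 1.41957.
True dip = arctan(1.41957) = 54.8°, dipping toward ENE (azimuth ≈ 059°).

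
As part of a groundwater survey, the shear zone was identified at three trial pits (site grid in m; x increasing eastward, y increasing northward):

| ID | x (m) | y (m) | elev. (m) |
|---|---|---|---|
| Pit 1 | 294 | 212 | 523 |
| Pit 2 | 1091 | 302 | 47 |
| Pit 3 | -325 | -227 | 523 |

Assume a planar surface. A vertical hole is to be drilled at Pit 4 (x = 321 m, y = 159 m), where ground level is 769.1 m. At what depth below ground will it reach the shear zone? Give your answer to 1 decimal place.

318.4 m

Two edge vectors: Pit 1→Pit 2 = (797, 90, -476), Pit 1→Pit 3 = (-619, -439, 0).
Normal n = (Pit 1→Pit 2) × (Pit 1→Pit 3) = (-208964, 294644, -294173).
So ∂z/∂x = −n_x/n_z = −0.710344 and ∂z/∂y = −n_y/n_z = 1.001601.
Intercept c from Pit 1: 523 + 208.84 − 212.34 = 519.50.
At (321, 159): z_contact = −228.02 + 159.25 + 519.50 = 450.74 m.
Depth below ground = 769.1 − 450.74 = 318.4 m.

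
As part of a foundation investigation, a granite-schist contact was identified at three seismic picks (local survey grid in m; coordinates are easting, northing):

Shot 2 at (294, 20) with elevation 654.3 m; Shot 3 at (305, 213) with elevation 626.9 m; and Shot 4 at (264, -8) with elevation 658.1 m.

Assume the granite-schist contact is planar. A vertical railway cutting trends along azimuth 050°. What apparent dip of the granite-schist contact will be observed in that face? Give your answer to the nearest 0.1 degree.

5.0°

Let the plane be z = a·easting + b·northing + c.
Shot 3−Shot 2: 11a + 193b = −27.4;  Shot 4−Shot 2: −30a − 28b = 3.8.
Solving gives a = 0.00617, b = −0.14232.
Unit vector along 050° is (sin 50°, cos 50°) = (0.7660, 0.6428).
Slope in that direction = a·(0.7660) + b·(0.6428) = −0.08676.
Apparent dip = arctan|0.08676| = 5.0° (true dip is 8.1°, so apparent ≤ true as expected).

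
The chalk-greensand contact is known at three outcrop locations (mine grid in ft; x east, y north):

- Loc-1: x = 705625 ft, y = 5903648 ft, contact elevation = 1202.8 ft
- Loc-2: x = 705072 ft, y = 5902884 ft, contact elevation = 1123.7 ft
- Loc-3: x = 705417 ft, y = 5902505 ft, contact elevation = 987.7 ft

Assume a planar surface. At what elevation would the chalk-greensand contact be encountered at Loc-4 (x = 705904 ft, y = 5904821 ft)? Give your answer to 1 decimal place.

1413.3 ft

Two edge vectors: Loc-1→Loc-2 = (-553, -764, -79.1), Loc-1→Loc-3 = (-208, -1143, -215.1).
Normal n = (Loc-1→Loc-2) × (Loc-1→Loc-3) = (73925.1, -102497.5, 473167).
So ∂z/∂x = −n_x/n_z = −0.156234691 and ∂z/∂y = −n_y/n_z = 0.216620136.
Intercept c from Loc-1: 1202.8 + 110243.10 − 1278849.03 = −1167403.13.
At (705904, 5904821): z = −110286.7 + 1279103.1 − 1167403.13 = 1413.3 ft.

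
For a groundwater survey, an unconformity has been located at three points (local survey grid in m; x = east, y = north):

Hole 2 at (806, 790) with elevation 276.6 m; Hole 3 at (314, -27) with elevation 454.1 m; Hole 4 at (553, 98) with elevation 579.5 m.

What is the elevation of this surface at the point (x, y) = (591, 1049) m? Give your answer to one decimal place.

-125.3 m

Let the plane be z = a·x + b·y + c.
Hole 3−Hole 2: −492a − 817b = 177.5;  Hole 4−Hole 2: −253a − 692b = 302.9.
Solving gives a = 0.931792, b = −0.778386.
Then c = 276.6 − a·806 − b·790 = 140.50.
At (591, 1049): z = 550.7 − 816.5 + 140.50 = -125.3 m.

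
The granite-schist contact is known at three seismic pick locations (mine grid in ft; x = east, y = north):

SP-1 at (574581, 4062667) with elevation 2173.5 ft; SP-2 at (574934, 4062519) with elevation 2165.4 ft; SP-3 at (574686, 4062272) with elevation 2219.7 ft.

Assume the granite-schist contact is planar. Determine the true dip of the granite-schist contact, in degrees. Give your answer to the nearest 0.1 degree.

Two edge vectors: SP-1→SP-2 = (353, -148, -8.1), SP-1→SP-3 = (105, -395, 46.2).
Normal n = (SP-1→SP-2) × (SP-1→SP-3) = (-10037.1, -17159.1, -123895).
So ∂z/∂x = −n_x/n_z = −0.08101 and ∂z/∂y = −n_y/n_z = −0.13850.
Gradient magnitude |∇z| = √(a² + b²) = √(0.00656 + 0.01918) = 0.16045.
True dip = arctan(0.16045) = 9.1°, dipping toward NNE (azimuth ≈ 030°).

9.1°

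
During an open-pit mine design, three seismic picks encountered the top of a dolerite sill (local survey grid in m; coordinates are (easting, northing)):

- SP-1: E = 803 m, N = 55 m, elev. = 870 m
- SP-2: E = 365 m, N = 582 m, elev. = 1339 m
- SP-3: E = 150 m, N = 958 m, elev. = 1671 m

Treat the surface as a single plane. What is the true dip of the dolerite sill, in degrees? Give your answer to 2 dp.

40.96°

Let the plane be z = a·E + b·N + c.
SP-2−SP-1: −438a + 527b = 469;  SP-3−SP-1: −653a + 903b = 801.
Solving gives a = −0.02686, b = 0.86762.
Gradient magnitude |∇z| = √(a² + b²) = √(0.00072 + 0.75277) = 0.86804.
True dip = arctan(0.86804) = 40.96°, dipping toward S (azimuth ≈ 178°).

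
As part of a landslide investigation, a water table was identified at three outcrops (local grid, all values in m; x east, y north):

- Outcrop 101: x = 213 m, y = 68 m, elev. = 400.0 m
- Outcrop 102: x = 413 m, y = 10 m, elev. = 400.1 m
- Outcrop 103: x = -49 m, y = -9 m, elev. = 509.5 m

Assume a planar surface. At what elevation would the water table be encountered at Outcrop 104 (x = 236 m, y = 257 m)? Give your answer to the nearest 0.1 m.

Two edge vectors: Outcrop 101→Outcrop 102 = (200, -58, 0.1), Outcrop 101→Outcrop 103 = (-262, -77, 109.5).
Normal n = (Outcrop 101→Outcrop 102) × (Outcrop 101→Outcrop 103) = (-6343.3, -21926.2, -30596).
So ∂z/∂x = −n_x/n_z = −0.20732 and ∂z/∂y = −n_y/n_z = −0.71664.
Intercept c from Outcrop 101: 400 + 44.16 + 48.73 = 492.89.
At (236, 257): z = −48.9 − 184.2 + 492.89 = 259.8 m.

259.8 m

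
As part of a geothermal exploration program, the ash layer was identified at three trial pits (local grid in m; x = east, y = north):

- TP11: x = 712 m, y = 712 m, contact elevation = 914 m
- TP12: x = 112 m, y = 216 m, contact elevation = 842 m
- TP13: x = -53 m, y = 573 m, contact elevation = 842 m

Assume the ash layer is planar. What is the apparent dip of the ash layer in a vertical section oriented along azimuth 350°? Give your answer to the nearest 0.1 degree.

1.4°

Two edge vectors: TP11→TP12 = (-600, -496, -72), TP11→TP13 = (-765, -139, -72).
Normal n = (TP11→TP12) × (TP11→TP13) = (25704, 11880, -296040).
So ∂z/∂x = −n_x/n_z = 0.08683 and ∂z/∂y = −n_y/n_z = 0.04013.
Unit vector along 350° is (sin 350°, cos 350°) = (-0.1736, 0.9848).
Slope in that direction = a·(-0.1736) + b·(0.9848) = 0.02444.
Apparent dip = arctan|0.02444| = 1.4° (true dip is 5.5°, so apparent ≤ true as expected).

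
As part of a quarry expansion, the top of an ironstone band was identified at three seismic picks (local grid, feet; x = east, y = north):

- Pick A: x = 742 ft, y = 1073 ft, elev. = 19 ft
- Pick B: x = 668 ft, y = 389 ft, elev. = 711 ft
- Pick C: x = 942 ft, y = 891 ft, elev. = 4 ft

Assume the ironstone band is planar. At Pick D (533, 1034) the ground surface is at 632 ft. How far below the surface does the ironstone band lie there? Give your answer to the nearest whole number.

Let the plane be z = a·x + b·y + c.
Pick B−Pick A: −74a − 684b = 692;  Pick C−Pick A: 200a − 182b = −15.
Solving gives a = −0.90641, b = −0.91363.
Then c = 19 − a·742 − b·1073 = 1671.88.
At (533, 1034): z_contact = −483.1 − 944.7 + 1671.88 = 244.1 ft.
Depth below ground = 632 − 244.1 = 388 ft.

388 ft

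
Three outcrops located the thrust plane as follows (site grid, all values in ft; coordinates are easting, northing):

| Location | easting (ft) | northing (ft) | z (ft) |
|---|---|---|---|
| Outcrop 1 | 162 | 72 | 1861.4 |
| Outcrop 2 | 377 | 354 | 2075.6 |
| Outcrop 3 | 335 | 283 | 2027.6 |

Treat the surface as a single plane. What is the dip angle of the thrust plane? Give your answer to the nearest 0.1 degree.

31.9°

Let the plane be z = a·easting + b·northing + c.
Outcrop 2−Outcrop 1: 215a + 282b = 214.2;  Outcrop 3−Outcrop 1: 173a + 211b = 166.2.
Solving gives a = 0.48880, b = 0.38690.
Gradient magnitude |∇z| = √(a² + b²) = √(0.23893 + 0.14970) = 0.62340.
True dip = arctan(0.62340) = 31.9°, dipping toward SW (azimuth ≈ 232°).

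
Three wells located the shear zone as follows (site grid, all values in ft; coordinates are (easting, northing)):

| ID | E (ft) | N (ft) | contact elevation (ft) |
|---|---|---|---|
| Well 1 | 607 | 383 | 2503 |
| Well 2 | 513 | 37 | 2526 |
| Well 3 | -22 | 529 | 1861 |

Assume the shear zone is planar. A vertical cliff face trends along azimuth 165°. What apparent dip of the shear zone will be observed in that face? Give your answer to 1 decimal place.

Two edge vectors: Well 1→Well 2 = (-94, -346, 23), Well 1→Well 3 = (-629, 146, -642).
Normal n = (Well 1→Well 2) × (Well 1→Well 3) = (218774, -74815, -231358).
So ∂z/∂E = −n_x/n_z = 0.94561 and ∂z/∂N = −n_y/n_z = −0.32337.
Unit vector along 165° is (sin 165°, cos 165°) = (0.2588, -0.9659).
Slope in that direction = a·(0.2588) + b·(-0.9659) = 0.55710.
Apparent dip = arctan|0.55710| = 29.1° (true dip is 45.0°, so apparent ≤ true as expected).

29.1°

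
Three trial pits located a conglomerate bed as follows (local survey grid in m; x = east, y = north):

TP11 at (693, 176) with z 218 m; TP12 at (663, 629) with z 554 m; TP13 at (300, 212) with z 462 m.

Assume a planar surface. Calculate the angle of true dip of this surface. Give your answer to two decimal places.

Two edge vectors: TP11→TP12 = (-30, 453, 336), TP11→TP13 = (-393, 36, 244).
Normal n = (TP11→TP12) × (TP11→TP13) = (98436, -124728, 176949).
So ∂z/∂x = −n_x/n_z = −0.55630 and ∂z/∂y = −n_y/n_z = 0.70488.
Gradient magnitude |∇z| = √(a² + b²) = √(0.30947 + 0.49686) = 0.89795.
True dip = arctan(0.89795) = 41.92°, dipping toward SE (azimuth ≈ 142°).

41.92°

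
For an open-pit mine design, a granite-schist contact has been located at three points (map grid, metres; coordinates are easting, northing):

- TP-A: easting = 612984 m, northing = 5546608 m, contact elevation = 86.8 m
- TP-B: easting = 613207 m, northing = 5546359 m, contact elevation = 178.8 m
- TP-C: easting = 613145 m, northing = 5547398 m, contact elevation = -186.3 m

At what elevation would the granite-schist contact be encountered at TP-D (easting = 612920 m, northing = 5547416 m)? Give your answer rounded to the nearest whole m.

-197 m

Let the plane be z = a·easting + b·northing + c.
TP-B−TP-A: 223a − 249b = 92;  TP-C−TP-A: 161a + 790b = −273.1.
Solving gives a = 0.02163193, b = −0.35010474.
Then c = 86.8 − a·612984 − b·5546608 = 1928720.50.
At (612920, 5547416): z = 13258.6 − 1942176.6 + 1928720.50 = -197.5 m.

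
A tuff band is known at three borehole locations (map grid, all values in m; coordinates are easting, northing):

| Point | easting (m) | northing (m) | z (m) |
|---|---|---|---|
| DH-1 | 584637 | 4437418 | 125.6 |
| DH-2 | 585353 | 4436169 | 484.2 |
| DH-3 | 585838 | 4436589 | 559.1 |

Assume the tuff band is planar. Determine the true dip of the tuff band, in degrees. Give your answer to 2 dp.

16.71°

Two edge vectors: DH-1→DH-2 = (716, -1249, 358.6), DH-1→DH-3 = (1201, -829, 433.5).
Normal n = (DH-1→DH-2) × (DH-1→DH-3) = (-244162.1, 120292.6, 906485).
So ∂z/∂easting = −n_x/n_z = 0.26935 and ∂z/∂northing = −n_y/n_z = −0.13270.
Gradient magnitude |∇z| = √(a² + b²) = √(0.07255 + 0.01761) = 0.30027.
True dip = arctan(0.30027) = 16.71°, dipping toward WNW (azimuth ≈ 296°).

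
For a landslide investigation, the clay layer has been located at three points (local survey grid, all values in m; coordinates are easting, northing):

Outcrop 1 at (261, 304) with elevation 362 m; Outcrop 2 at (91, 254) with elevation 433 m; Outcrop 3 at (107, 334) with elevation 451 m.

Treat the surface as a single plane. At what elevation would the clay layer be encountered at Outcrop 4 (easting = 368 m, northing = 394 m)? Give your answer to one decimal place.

336.5 m

Two edge vectors: Outcrop 1→Outcrop 2 = (-170, -50, 71), Outcrop 1→Outcrop 3 = (-154, 30, 89).
Normal n = (Outcrop 1→Outcrop 2) × (Outcrop 1→Outcrop 3) = (-6580, 4196, -12800).
So ∂z/∂easting = −n_x/n_z = −0.51406 and ∂z/∂northing = −n_y/n_z = 0.32781.
Intercept c from Outcrop 1: 362 + 134.17 − 99.66 = 396.52.
At (368, 394): z = −189.2 + 129.2 + 396.52 = 336.5 m.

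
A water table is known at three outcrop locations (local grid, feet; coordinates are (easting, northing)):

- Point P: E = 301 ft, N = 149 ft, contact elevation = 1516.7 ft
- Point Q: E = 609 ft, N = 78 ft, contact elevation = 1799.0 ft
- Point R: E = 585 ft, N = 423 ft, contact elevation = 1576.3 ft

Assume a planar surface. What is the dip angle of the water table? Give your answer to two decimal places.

44.39°

Let the plane be z = a·E + b·N + c.
Point Q−Point P: 308a − 71b = 282.3;  Point R−Point P: 284a + 274b = 59.6.
Solving gives a = 0.78027, b = −0.59123.
Gradient magnitude |∇z| = √(a² + b²) = √(0.60882 + 0.34955) = 0.97896.
True dip = arctan(0.97896) = 44.39°, dipping toward NW (azimuth ≈ 307°).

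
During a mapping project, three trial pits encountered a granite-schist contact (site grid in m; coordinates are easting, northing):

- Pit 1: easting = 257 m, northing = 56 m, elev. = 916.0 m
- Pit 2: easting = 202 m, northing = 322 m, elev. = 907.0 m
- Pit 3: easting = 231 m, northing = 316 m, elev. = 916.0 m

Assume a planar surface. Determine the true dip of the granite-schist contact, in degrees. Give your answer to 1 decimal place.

17.7°

Let the plane be z = a·easting + b·northing + c.
Pit 2−Pit 1: −55a + 266b = −9;  Pit 3−Pit 1: −26a + 260b = 0.
Solving gives a = 0.31690, b = 0.03169.
Gradient magnitude |∇z| = √(a² + b²) = √(0.10043 + 0.00100) = 0.31848.
True dip = arctan(0.31848) = 17.7°, dipping toward W (azimuth ≈ 264°).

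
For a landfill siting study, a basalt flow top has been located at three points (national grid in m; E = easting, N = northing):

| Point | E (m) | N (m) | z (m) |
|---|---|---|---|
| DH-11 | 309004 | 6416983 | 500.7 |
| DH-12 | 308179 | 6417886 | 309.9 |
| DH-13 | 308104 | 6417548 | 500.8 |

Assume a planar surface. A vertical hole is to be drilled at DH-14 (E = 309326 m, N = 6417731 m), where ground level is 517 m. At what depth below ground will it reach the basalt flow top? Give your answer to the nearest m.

Two edge vectors: DH-11→DH-12 = (-825, 903, -190.8), DH-11→DH-13 = (-900, 565, 0.1).
Normal n = (DH-11→DH-12) × (DH-11→DH-13) = (107892.3, 171802.5, 346575).
So ∂z/∂E = −n_x/n_z = −0.31131011 and ∂z/∂N = −n_y/n_z = −0.49571521.
Intercept c from DH-11: 500.7 + 96196.07 + 3180996.10 = 3277692.86.
At (309326, 6417731): z_contact = −96296.3 − 3181366.9 + 3277692.86 = 29.7 m.
Depth below ground = 517 − 29.7 = 487 m.

487 m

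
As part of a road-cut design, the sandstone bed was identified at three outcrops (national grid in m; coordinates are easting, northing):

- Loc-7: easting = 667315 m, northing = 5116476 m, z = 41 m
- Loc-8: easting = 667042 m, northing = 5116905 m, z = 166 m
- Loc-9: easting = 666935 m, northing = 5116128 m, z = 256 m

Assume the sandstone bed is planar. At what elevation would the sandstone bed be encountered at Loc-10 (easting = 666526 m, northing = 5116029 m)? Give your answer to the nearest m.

475 m

Two edge vectors: Loc-7→Loc-8 = (-273, 429, 125), Loc-7→Loc-9 = (-380, -348, 215).
Normal n = (Loc-7→Loc-8) × (Loc-7→Loc-9) = (135735, 11195, 258024).
So ∂z/∂easting = −n_x/n_z = −0.52605572 and ∂z/∂northing = −n_y/n_z = −0.04338744.
Intercept c from Loc-7: 41 + 351044.87 + 221990.78 = 573076.65.
At (666526, 5116029): z = −350629.8 − 221971.4 + 573076.65 = 475.5 m.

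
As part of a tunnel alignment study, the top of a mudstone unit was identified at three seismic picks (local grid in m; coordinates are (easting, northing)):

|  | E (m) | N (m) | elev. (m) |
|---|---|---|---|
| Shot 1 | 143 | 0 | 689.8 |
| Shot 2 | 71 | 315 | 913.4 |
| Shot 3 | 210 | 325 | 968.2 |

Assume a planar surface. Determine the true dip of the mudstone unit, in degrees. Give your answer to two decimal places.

Let the plane be z = a·E + b·N + c.
Shot 2−Shot 1: −72a + 315b = 223.6;  Shot 3−Shot 1: 67a + 325b = 278.4.
Solving gives a = 0.33762, b = 0.78701.
Gradient magnitude |∇z| = √(a² + b²) = √(0.11399 + 0.61939) = 0.85638.
True dip = arctan(0.85638) = 40.58°, dipping toward SSW (azimuth ≈ 203°).

40.58°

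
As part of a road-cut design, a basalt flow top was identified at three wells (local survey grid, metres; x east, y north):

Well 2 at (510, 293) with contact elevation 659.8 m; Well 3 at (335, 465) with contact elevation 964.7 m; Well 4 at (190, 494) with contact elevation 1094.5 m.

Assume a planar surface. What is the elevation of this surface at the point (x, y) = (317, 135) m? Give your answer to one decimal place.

Let the plane be z = a·x + b·y + c.
Well 3−Well 2: −175a + 172b = 304.9;  Well 4−Well 2: −320a + 201b = 434.7.
Solving gives a = −0.67876, b = 1.08208.
Then c = 659.8 − a·510 − b·293 = 688.92.
At (317, 135): z = −215.2 + 146.1 + 688.92 = 619.8 m.

619.8 m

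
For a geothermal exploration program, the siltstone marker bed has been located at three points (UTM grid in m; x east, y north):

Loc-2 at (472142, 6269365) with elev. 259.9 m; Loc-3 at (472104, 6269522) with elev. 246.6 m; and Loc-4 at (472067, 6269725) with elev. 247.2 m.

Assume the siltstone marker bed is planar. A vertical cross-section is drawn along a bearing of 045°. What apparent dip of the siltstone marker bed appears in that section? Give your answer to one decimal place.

Two edge vectors: Loc-2→Loc-3 = (-38, 157, -13.3), Loc-2→Loc-4 = (-75, 360, -12.7).
Normal n = (Loc-2→Loc-3) × (Loc-2→Loc-4) = (2794.1, 514.9, -1905).
So ∂z/∂x = −n_x/n_z = 1.46672 and ∂z/∂y = −n_y/n_z = 0.27029.
Unit vector along 045° is (sin 45°, cos 45°) = (0.7071, 0.7071).
Slope in that direction = a·(0.7071) + b·(0.7071) = 1.22825.
Apparent dip = arctan|1.22825| = 50.8° (true dip is 56.2°, so apparent ≤ true as expected).

50.8°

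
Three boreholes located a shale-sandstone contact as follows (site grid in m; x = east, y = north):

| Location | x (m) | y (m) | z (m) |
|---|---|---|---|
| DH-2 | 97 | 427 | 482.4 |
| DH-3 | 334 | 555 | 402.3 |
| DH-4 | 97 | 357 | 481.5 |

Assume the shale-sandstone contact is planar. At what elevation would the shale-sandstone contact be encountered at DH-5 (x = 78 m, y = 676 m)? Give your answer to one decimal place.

492.2 m

Let the plane be z = a·x + b·y + c.
DH-3−DH-2: 237a + 128b = −80.1;  DH-4−DH-2: 0a − 70b = −0.9.
Solving gives a = −0.34492, b = 0.01286.
Then c = 482.4 − a·97 − b·427 = 510.37.
At (78, 676): z = −26.9 + 8.7 + 510.37 = 492.2 m.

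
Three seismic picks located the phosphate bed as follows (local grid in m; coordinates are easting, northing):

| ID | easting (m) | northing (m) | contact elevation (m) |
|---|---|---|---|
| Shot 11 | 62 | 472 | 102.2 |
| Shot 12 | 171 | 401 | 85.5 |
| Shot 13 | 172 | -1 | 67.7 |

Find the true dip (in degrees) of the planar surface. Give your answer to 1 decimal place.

Two edge vectors: Shot 11→Shot 12 = (109, -71, -16.7), Shot 11→Shot 13 = (110, -473, -34.5).
Normal n = (Shot 11→Shot 12) × (Shot 11→Shot 13) = (-5449.6, 1923.5, -43747).
So ∂z/∂easting = −n_x/n_z = −0.12457 and ∂z/∂northing = −n_y/n_z = 0.04397.
Gradient magnitude |∇z| = √(a² + b²) = √(0.01552 + 0.00193) = 0.13210.
True dip = arctan(0.13210) = 7.5°, dipping toward ESE (azimuth ≈ 109°).

7.5°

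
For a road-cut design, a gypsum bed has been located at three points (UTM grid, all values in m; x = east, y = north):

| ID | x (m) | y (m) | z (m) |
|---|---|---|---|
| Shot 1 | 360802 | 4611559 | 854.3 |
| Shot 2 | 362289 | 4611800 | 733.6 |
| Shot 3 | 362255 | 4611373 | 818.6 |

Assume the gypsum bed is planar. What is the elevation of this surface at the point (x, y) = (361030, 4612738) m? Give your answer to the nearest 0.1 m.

613.0 m

Two edge vectors: Shot 1→Shot 2 = (1487, 241, -120.7), Shot 1→Shot 3 = (1453, -186, -35.7).
Normal n = (Shot 1→Shot 2) × (Shot 1→Shot 3) = (-31053.9, -122291.2, -626755).
So ∂z/∂x = −n_x/n_z = −0.049547112 and ∂z/∂y = −n_y/n_z = −0.195118029.
Intercept c from Shot 1: 854.3 + 17876.70 + 899798.30 = 918529.30.
At (361030, 4612738): z = −17888.0 − 900028.3 + 918529.30 = 613.0 m.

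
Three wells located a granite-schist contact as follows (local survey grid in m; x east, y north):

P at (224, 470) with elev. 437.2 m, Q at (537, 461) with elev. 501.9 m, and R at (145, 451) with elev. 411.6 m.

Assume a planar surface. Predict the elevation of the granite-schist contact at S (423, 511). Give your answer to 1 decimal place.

Let the plane be z = a·x + b·y + c.
Q−P: 313a − 9b = 64.7;  R−P: −79a − 19b = −25.6.
Solving gives a = 0.21924, b = 0.43579.
Then c = 437.2 − a·224 − b·470 = 183.27.
At (423, 511): z = 92.7 + 222.7 + 183.27 = 498.7 m.

498.7 m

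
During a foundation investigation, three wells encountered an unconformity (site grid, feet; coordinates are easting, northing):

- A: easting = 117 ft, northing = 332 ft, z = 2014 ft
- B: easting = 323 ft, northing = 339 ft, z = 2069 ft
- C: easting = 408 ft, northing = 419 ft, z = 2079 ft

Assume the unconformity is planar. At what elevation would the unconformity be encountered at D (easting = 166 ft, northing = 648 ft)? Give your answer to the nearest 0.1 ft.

Two edge vectors: A→B = (206, 7, 55), A→C = (291, 87, 65).
Normal n = (A→B) × (A→C) = (-4330, 2615, 15885).
So ∂z/∂easting = −n_x/n_z = 0.27258 and ∂z/∂northing = −n_y/n_z = −0.16462.
Intercept c from A: 2014 − 31.89 + 54.65 = 2036.76.
At (166, 648): z = 45.2 − 106.7 + 2036.76 = 1975.3 ft.

1975.3 ft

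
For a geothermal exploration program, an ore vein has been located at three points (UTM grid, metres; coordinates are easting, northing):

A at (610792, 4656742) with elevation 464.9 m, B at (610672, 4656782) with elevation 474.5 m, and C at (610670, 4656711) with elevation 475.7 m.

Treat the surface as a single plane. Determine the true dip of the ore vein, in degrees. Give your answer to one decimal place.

Two edge vectors: A→B = (-120, 40, 9.6), A→C = (-122, -31, 10.8).
Normal n = (A→B) × (A→C) = (729.6, 124.8, 8600).
So ∂z/∂easting = −n_x/n_z = −0.08484 and ∂z/∂northing = −n_y/n_z = −0.01451.
Gradient magnitude |∇z| = √(a² + b²) = √(0.00720 + 0.00021) = 0.08607.
True dip = arctan(0.08607) = 4.9°, dipping toward E (azimuth ≈ 080°).

4.9°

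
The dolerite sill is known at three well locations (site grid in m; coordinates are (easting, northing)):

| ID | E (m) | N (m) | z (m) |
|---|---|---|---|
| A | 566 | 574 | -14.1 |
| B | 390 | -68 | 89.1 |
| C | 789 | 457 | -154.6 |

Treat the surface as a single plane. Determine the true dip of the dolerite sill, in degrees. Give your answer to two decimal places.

Two edge vectors: A→B = (-176, -642, 103.2), A→C = (223, -117, -140.5).
Normal n = (A→B) × (A→C) = (102275.4, -1714.4, 163758).
So ∂z/∂E = −n_x/n_z = −0.62455 and ∂z/∂N = −n_y/n_z = 0.01047.
Gradient magnitude |∇z| = √(a² + b²) = √(0.39007 + 0.00011) = 0.62464.
True dip = arctan(0.62464) = 31.99°, dipping toward E (azimuth ≈ 091°).

31.99°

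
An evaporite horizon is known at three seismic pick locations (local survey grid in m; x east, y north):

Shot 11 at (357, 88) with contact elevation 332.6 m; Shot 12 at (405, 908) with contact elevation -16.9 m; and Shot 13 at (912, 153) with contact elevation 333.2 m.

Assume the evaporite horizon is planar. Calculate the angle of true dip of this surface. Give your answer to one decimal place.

Let the plane be z = a·x + b·y + c.
Shot 12−Shot 11: 48a + 820b = −349.5;  Shot 13−Shot 11: 555a + 65b = 0.6.
Solving gives a = 0.05135, b = −0.42923.
Gradient magnitude |∇z| = √(a² + b²) = √(0.00264 + 0.18423) = 0.43229.
True dip = arctan(0.43229) = 23.4°, dipping toward N (azimuth ≈ 353°).

23.4°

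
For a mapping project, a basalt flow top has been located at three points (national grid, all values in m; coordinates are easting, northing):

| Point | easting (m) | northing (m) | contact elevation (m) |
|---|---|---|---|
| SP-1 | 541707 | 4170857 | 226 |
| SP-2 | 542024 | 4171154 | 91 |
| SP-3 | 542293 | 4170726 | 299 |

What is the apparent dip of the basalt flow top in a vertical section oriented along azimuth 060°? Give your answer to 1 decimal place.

Two edge vectors: SP-1→SP-2 = (317, 297, -135), SP-1→SP-3 = (586, -131, 73).
Normal n = (SP-1→SP-2) × (SP-1→SP-3) = (3996, -102251, -215569).
So ∂z/∂easting = −n_x/n_z = 0.01854 and ∂z/∂northing = −n_y/n_z = −0.47433.
Unit vector along 060° is (sin 60°, cos 60°) = (0.8660, 0.5000).
Slope in that direction = a·(0.8660) + b·(0.5000) = −0.22111.
Apparent dip = arctan|0.22111| = 12.5° (true dip is 25.4°, so apparent ≤ true as expected).

12.5°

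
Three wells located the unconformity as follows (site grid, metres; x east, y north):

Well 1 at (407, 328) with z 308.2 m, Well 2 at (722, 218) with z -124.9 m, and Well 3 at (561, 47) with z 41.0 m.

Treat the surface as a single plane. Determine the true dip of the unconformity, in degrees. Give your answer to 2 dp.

Let the plane be z = a·x + b·y + c.
Well 2−Well 1: 315a − 110b = −433.1;  Well 3−Well 1: 154a − 281b = −267.2.
Solving gives a = −1.28968, b = 0.24409.
Gradient magnitude |∇z| = √(a² + b²) = √(1.66328 + 0.05958) = 1.31258.
True dip = arctan(1.31258) = 52.70°, dipping toward E (azimuth ≈ 101°).

52.70°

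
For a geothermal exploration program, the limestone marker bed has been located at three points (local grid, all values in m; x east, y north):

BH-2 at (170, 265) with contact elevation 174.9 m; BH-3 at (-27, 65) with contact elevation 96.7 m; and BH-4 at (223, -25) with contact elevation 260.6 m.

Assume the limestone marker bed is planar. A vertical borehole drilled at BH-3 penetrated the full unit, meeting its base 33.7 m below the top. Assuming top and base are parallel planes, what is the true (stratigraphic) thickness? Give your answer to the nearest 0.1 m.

Let the plane be z = a·x + b·y + c.
BH-3−BH-2: −197a − 200b = −78.2;  BH-4−BH-2: 53a − 290b = 85.7.
Solving gives a = 0.58789, b = −0.18807.
|∇z| = √(a²+b²) = 0.61724, so dip δ = arctan(0.61724) = 31.68°.
True thickness = vertical thickness × cos δ = 33.7 × cos 31.68° = 28.7 m.

28.7 m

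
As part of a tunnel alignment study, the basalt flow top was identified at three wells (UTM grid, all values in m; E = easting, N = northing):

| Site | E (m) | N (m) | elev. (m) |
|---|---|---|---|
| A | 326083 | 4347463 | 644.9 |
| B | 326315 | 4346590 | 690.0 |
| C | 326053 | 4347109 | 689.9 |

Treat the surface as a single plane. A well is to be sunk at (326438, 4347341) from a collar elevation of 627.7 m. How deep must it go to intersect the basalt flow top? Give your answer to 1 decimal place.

Two edge vectors: A→B = (232, -873, 45.1), A→C = (-30, -354, 45).
Normal n = (A→B) × (A→C) = (-23319.6, -11793, -108318).
So ∂z/∂E = −n_x/n_z = −0.215288318 and ∂z/∂N = −n_y/n_z = −0.108873871.
Intercept c from A: 644.9 + 70201.86 + 473325.13 = 544171.89.
At (326438, 4347341): z_contact = −70278.29 − 473311.84 + 544171.89 = 581.76 m.
Depth below ground = 627.7 − 581.76 = 45.9 m.

45.9 m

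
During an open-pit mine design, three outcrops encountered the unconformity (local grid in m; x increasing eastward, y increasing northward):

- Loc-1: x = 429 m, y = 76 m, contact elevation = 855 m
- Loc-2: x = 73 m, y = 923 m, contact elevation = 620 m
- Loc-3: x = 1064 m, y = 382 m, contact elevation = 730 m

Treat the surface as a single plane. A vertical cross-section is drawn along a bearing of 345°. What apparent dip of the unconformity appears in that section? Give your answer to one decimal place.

15.4°

Two edge vectors: Loc-1→Loc-2 = (-356, 847, -235), Loc-1→Loc-3 = (635, 306, -125).
Normal n = (Loc-1→Loc-2) × (Loc-1→Loc-3) = (-33965, -193725, -646781).
So ∂z/∂x = −n_x/n_z = −0.05251 and ∂z/∂y = −n_y/n_z = −0.29952.
Unit vector along 345° is (sin 345°, cos 345°) = (-0.2588, 0.9659).
Slope in that direction = a·(-0.2588) + b·(0.9659) = −0.27572.
Apparent dip = arctan|0.27572| = 15.4° (true dip is 16.9°, so apparent ≤ true as expected).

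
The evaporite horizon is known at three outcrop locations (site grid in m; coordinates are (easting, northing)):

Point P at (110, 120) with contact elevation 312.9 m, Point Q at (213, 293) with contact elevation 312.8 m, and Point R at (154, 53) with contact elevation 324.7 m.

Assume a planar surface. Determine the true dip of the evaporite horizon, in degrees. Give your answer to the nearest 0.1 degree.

Let the plane be z = a·E + b·N + c.
Point Q−Point P: 103a + 173b = −0.1;  Point R−Point P: 44a − 67b = 11.8.
Solving gives a = 0.14020, b = −0.08405.
Gradient magnitude |∇z| = √(a² + b²) = √(0.01966 + 0.00706) = 0.16346.
True dip = arctan(0.16346) = 9.3°, dipping toward WNW (azimuth ≈ 301°).

9.3°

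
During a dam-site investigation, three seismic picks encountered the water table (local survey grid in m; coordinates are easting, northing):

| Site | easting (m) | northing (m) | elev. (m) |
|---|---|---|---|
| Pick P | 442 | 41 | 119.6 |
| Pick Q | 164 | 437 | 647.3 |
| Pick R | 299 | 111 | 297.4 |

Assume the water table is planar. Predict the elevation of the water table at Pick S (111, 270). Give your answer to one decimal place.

Let the plane be z = a·easting + b·northing + c.
Pick Q−Pick P: −278a + 396b = 527.7;  Pick R−Pick P: −143a + 70b = 177.8.
Solving gives a = −0.90050, b = 0.70041.
Then c = 119.6 − a·442 − b·41 = 488.90.
At (111, 270): z = −100.0 + 189.1 + 488.90 = 578.1 m.

578.1 m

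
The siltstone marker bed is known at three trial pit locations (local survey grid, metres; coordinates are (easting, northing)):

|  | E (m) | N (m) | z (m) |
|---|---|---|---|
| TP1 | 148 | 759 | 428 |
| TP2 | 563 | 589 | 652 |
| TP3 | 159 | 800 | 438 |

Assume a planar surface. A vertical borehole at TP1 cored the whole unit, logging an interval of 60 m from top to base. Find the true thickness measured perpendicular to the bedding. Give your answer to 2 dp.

51.83 m

Let the plane be z = a·E + b·N + c.
TP2−TP1: 415a − 170b = 224;  TP3−TP1: 11a + 41b = 10.
Solving gives a = 0.57633, b = 0.08928.
|∇z| = √(a²+b²) = 0.58320, so dip δ = arctan(0.58320) = 30.25°.
True thickness = vertical thickness × cos δ = 60 × cos 30.25° = 51.83 m.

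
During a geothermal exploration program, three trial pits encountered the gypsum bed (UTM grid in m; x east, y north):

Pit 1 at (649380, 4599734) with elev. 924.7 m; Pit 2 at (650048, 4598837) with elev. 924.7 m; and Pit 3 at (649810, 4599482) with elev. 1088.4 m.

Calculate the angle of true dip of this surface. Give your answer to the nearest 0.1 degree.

Let the plane be z = a·x + b·y + c.
Pit 2−Pit 1: 668a − 897b = 0;  Pit 3−Pit 1: 430a − 252b = 163.7.
Solving gives a = 0.67551, b = 0.50306.
Gradient magnitude |∇z| = √(a² + b²) = √(0.45632 + 0.25307) = 0.84225.
True dip = arctan(0.84225) = 40.1°, dipping toward SW (azimuth ≈ 233°).

40.1°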